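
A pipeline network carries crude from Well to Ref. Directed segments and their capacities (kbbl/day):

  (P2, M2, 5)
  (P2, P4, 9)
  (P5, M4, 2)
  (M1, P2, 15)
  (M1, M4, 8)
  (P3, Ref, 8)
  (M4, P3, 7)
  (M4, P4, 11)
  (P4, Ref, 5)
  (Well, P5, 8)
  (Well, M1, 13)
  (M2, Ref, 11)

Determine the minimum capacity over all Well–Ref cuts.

Augment Well→M1→P2→P4→Ref: bottleneck 5, flow now 5.
Augment Well→M1→P2→M2→Ref: bottleneck 5, flow now 10.
Augment Well→M1→M4→P3→Ref: bottleneck 3, flow now 13.
Augment Well→P5→M4→P3→Ref: bottleneck 2, flow now 15.
No augmenting path remains; maximum flow = 15.
By max-flow min-cut, the minimum cut capacity equals the max flow.
In the residual graph, reachable from Well: {Well, P5}.
Min-cut edges: Well→M1 (13), P5→M4 (2); capacity 13 + 2 = 15.

15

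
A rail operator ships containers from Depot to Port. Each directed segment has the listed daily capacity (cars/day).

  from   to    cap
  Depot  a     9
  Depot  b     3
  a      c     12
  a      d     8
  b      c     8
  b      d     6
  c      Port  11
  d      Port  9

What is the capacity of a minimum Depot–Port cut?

Augment Depot→a→c→Port: bottleneck 9, flow now 9.
Augment Depot→b→c→Port: bottleneck 2, flow now 11.
Augment Depot→b→d→Port: bottleneck 1, flow now 12.
No augmenting path remains; maximum flow = 12.
By max-flow min-cut, the minimum cut capacity equals the max flow.
In the residual graph, reachable from Depot: {Depot}.
Min-cut edges: Depot→a (9), Depot→b (3); capacity 9 + 3 = 12.

12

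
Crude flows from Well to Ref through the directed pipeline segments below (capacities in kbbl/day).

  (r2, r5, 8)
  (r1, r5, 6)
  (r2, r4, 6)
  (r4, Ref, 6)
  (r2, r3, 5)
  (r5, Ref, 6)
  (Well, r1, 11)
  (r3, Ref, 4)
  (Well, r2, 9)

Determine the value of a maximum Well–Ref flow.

15

Augment Well→r1→r5→Ref: bottleneck 6, flow now 6.
Augment Well→r2→r3→Ref: bottleneck 4, flow now 10.
Augment Well→r2→r4→Ref: bottleneck 5, flow now 15.
No augmenting path remains; maximum flow = 15.
In the residual graph, reachable from Well: {Well, r1}.
Min-cut edges: Well→r2 (9), r1→r5 (6); capacity 9 + 6 = 15.
This cut is saturated, so no flow can exceed 15.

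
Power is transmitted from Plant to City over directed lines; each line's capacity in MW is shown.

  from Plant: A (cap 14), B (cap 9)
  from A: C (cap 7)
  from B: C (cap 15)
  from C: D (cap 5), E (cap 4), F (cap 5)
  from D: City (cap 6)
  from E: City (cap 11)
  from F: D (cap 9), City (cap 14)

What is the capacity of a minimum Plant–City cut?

14

Augment Plant→A→C→D→City: bottleneck 5, flow now 5.
Augment Plant→A→C→E→City: bottleneck 2, flow now 7.
Augment Plant→B→C→E→City: bottleneck 2, flow now 9.
Augment Plant→B→C→F→City: bottleneck 5, flow now 14.
No augmenting path remains; maximum flow = 14.
By max-flow min-cut, the minimum cut capacity equals the max flow.
In the residual graph, reachable from Plant: {Plant, A, B, C}.
Min-cut edges: C→D (5), C→E (4), C→F (5); capacity 5 + 4 + 5 = 14.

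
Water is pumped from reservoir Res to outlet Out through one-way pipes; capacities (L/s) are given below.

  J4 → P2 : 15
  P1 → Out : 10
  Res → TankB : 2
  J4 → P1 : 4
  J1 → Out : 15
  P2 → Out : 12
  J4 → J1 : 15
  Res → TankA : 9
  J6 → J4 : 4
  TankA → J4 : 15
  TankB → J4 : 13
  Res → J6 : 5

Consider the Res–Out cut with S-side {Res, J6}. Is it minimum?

Yes — it is a minimum cut (capacity 15).

Given cut capacity: 9 + 2 + 4 = 15.
Augment Res→J6→J4→P1→Out: bottleneck 4, flow now 4.
Augment Res→TankA→J4→J1→Out: bottleneck 9, flow now 13.
Augment Res→TankB→J4→J1→Out: bottleneck 2, flow now 15.
No augmenting path remains; maximum flow = 15.
Cut capacity 15 equals the max flow, so it is a minimum cut.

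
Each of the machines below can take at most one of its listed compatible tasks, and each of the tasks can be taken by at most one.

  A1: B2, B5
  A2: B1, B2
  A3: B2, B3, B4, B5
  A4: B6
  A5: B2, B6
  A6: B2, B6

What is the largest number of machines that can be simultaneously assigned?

Unit-capacity flow: source→left, listed edges, right→sink; max matching = max flow.
Augmenting path A1→B2 (+1); matched 1.
Augmenting path A2→B1 (+1); matched 2.
Augmenting path A3→B3 (+1); matched 3.
Augmenting path A4→B6 (+1); matched 4.
Augmenting path A5→B2→A1→B5 (+1); matched 5.
No augmenting path remains; maximum matching = 5.
König certificate: {A1, A2, A3, B2, B6} is a vertex cover of size 5 (every listed pair touches it), so no matching can be larger.

5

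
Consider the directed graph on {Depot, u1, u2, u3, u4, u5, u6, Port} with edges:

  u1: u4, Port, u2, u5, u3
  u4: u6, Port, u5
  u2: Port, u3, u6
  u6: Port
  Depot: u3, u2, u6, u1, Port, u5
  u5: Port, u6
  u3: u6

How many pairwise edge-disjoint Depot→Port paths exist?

Assign every edge capacity 1; by Menger, the answer equals the max flow.
Path Depot→Port (+1); total 1.
Path Depot→u1→Port (+1); total 2.
Path Depot→u2→Port (+1); total 3.
Path Depot→u5→Port (+1); total 4.
Path Depot→u6→Port (+1); total 5.
No residual Depot→Port path; max flow = 5.
Certifying cut of size 5: {Depot→Port, Depot→u1, Depot→u2, Depot→u5, u6→Port}.

5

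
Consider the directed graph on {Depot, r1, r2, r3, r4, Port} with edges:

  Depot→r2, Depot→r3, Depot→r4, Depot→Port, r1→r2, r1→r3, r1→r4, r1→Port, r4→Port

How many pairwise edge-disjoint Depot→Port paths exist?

2

Assign every edge capacity 1; by Menger, the answer equals the max flow.
Path Depot→Port (+1); total 1.
Path Depot→r4→Port (+1); total 2.
No residual Depot→Port path; max flow = 2.
Certifying cut of size 2: {Depot→Port, Depot→r4}.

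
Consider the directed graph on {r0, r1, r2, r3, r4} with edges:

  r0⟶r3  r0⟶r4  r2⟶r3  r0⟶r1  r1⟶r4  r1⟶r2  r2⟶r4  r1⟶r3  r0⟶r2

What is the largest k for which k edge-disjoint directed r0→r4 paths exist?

Assign every edge capacity 1; by Menger, the answer equals the max flow.
Path r0→r4 (+1); total 1.
Path r0→r1→r4 (+1); total 2.
Path r0→r2→r4 (+1); total 3.
No residual r0→r4 path; max flow = 3.
Certifying cut of size 3: {r0→r1, r0→r2, r0→r4}.

3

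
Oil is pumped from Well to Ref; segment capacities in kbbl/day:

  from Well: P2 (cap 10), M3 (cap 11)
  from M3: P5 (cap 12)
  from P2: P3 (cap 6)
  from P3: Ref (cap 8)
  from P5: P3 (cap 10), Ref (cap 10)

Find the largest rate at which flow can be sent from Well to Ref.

Augment Well→M3→P5→Ref: bottleneck 10, flow now 10.
Augment Well→P2→P3→Ref: bottleneck 6, flow now 16.
Augment Well→M3→P5→P3→Ref: bottleneck 1, flow now 17.
No augmenting path remains; maximum flow = 17.
In the residual graph, reachable from Well: {Well, P2}.
Min-cut edges: Well→M3 (11), P2→P3 (6); capacity 11 + 6 = 17.
This cut is saturated, so no flow can exceed 17.

17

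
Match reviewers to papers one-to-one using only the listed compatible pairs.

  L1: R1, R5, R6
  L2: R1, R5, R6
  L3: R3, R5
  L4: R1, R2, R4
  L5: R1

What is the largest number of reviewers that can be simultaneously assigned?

Unit-capacity flow: source→left, listed edges, right→sink; max matching = max flow.
Augmenting path L1→R1 (+1); matched 1.
Augmenting path L2→R5 (+1); matched 2.
Augmenting path L3→R3 (+1); matched 3.
Augmenting path L4→R2 (+1); matched 4.
Augmenting path L5→R1→L1→R6 (+1); matched 5.
No augmenting path remains; maximum matching = 5.
König certificate: {L1, L2, L3, L4, L5} is a vertex cover of size 5 (every listed pair touches it), so no matching can be larger.

5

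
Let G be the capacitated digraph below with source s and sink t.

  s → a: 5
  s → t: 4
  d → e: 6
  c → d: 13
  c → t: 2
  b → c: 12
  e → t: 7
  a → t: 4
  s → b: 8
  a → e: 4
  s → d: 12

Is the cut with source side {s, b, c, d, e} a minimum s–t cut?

Given cut capacity: 5 + 4 + 2 + 7 = 18.
Augment s→t: bottleneck 4, flow now 4.
Augment s→a→t: bottleneck 4, flow now 8.
Augment s→a→e→t: bottleneck 1, flow now 9.
Augment s→b→c→t: bottleneck 2, flow now 11.
Augment s→d→e→t: bottleneck 6, flow now 17.
No augmenting path remains; maximum flow = 17.
In the residual graph, reachable from s: {s, b, c, d}.
Min-cut edges: s→a (5), s→t (4), c→t (2), d→e (6); capacity 5 + 4 + 2 + 6 = 17.
Cut capacity 18 exceeds the max flow 17, so it is not minimum.

No — its capacity is 18, but the minimum cut has capacity 17.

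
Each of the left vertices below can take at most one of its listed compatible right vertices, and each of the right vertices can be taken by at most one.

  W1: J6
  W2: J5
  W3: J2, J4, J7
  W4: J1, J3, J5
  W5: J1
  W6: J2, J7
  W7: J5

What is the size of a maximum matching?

6

Unit-capacity flow: source→left, listed edges, right→sink; max matching = max flow.
Augmenting path W1→J6 (+1); matched 1.
Augmenting path W2→J5 (+1); matched 2.
Augmenting path W3→J2 (+1); matched 3.
Augmenting path W4→J1 (+1); matched 4.
Augmenting path W6→J7 (+1); matched 5.
Augmenting path W5→J1→W4→J3 (+1); matched 6.
No augmenting path remains; maximum matching = 6.
König certificate: {W1, W3, W4, W5, W6, J5} is a vertex cover of size 6 (every listed pair touches it), so no matching can be larger.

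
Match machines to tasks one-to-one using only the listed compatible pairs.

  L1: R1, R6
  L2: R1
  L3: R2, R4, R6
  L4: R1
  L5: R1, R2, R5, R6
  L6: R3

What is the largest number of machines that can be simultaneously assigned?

Unit-capacity flow: source→left, listed edges, right→sink; max matching = max flow.
Augmenting path L1→R1 (+1); matched 1.
Augmenting path L3→R2 (+1); matched 2.
Augmenting path L5→R5 (+1); matched 3.
Augmenting path L6→R3 (+1); matched 4.
Augmenting path L2→R1→L1→R6 (+1); matched 5.
No augmenting path remains; maximum matching = 5.
König certificate: {L1, L3, L5, L6, R1} is a vertex cover of size 5 (every listed pair touches it), so no matching can be larger.

5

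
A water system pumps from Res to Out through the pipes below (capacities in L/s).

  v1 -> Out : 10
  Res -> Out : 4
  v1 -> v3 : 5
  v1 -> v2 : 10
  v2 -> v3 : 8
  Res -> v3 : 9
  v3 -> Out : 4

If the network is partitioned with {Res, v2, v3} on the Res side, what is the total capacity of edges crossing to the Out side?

Edges leaving {Res, v2, v3}: Res→Out (4), v3→Out (4).
Cut capacity = 4 + 4 = 8.

8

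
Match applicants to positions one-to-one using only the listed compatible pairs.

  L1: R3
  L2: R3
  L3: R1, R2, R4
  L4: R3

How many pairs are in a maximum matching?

Unit-capacity flow: source→left, listed edges, right→sink; max matching = max flow.
Augmenting path L1→R3 (+1); matched 1.
Augmenting path L3→R1 (+1); matched 2.
No augmenting path remains; maximum matching = 2.
König certificate: {L3, R3} is a vertex cover of size 2 (every listed pair touches it), so no matching can be larger.

2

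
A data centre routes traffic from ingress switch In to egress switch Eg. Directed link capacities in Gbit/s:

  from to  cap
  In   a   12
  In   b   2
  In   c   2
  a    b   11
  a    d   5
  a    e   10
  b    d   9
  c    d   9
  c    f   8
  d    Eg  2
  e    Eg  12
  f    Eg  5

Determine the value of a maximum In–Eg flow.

Augment In→a→d→Eg: bottleneck 2, flow now 2.
Augment In→a→e→Eg: bottleneck 10, flow now 12.
Augment In→c→f→Eg: bottleneck 2, flow now 14.
No augmenting path remains; maximum flow = 14.
In the residual graph, reachable from In: {In, a, b, d}.
Min-cut edges: In→c (2), a→e (10), d→Eg (2); capacity 2 + 10 + 2 = 14.
This cut is saturated, so no flow can exceed 14.

14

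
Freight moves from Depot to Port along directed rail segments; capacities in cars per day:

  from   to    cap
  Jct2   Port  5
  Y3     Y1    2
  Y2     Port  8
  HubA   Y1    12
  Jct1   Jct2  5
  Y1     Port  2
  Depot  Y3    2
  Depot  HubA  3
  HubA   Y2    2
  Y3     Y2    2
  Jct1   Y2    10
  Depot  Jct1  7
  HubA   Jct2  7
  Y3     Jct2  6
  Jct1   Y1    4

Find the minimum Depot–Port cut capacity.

12

Augment Depot→Jct1→Y2→Port: bottleneck 7, flow now 7.
Augment Depot→Y3→Y2→Port: bottleneck 1, flow now 8.
Augment Depot→Y3→Y1→Port: bottleneck 1, flow now 9.
Augment Depot→HubA→Y1→Port: bottleneck 1, flow now 10.
Augment Depot→HubA→Jct2→Port: bottleneck 2, flow now 12.
No augmenting path remains; maximum flow = 12.
By max-flow min-cut, the minimum cut capacity equals the max flow.
In the residual graph, reachable from Depot: {Depot}.
Min-cut edges: Depot→Jct1 (7), Depot→Y3 (2), Depot→HubA (3); capacity 7 + 2 + 3 = 12.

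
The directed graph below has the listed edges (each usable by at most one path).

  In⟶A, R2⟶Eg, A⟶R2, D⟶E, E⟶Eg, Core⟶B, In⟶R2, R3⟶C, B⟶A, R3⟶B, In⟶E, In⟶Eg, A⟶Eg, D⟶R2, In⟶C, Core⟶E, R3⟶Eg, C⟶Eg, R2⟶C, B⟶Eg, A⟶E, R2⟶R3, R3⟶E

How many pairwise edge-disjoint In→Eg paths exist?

5

Assign every edge capacity 1; by Menger, the answer equals the max flow.
Path In→Eg (+1); total 1.
Path In→E→Eg (+1); total 2.
Path In→A→Eg (+1); total 3.
Path In→C→Eg (+1); total 4.
Path In→R2→Eg (+1); total 5.
No residual In→Eg path; max flow = 5.
Certifying cut of size 5: {In→A, In→C, In→E, In→Eg, In→R2}.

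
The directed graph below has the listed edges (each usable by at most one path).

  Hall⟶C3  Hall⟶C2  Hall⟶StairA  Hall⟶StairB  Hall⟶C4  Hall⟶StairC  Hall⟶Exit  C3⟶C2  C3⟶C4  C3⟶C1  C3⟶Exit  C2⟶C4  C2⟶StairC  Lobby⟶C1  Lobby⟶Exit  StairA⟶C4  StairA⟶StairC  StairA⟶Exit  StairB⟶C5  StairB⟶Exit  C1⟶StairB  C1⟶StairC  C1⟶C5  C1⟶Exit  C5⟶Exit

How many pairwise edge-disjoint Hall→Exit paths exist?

Assign every edge capacity 1; by Menger, the answer equals the max flow.
Path Hall→Exit (+1); total 1.
Path Hall→C3→Exit (+1); total 2.
Path Hall→StairA→Exit (+1); total 3.
Path Hall→StairB→Exit (+1); total 4.
No residual Hall→Exit path; max flow = 4.
Certifying cut of size 4: {Hall→C3, Hall→Exit, Hall→StairA, Hall→StairB}.

4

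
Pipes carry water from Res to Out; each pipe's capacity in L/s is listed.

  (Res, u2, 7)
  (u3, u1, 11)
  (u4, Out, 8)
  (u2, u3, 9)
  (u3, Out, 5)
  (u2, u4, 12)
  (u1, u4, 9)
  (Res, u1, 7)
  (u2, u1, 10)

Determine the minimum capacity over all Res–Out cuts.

Augment Res→u1→u4→Out: bottleneck 7, flow now 7.
Augment Res→u2→u3→Out: bottleneck 5, flow now 12.
Augment Res→u2→u4→Out: bottleneck 1, flow now 13.
No augmenting path remains; maximum flow = 13.
By max-flow min-cut, the minimum cut capacity equals the max flow.
In the residual graph, reachable from Res: {Res, u1, u2, u3, u4}.
Min-cut edges: u3→Out (5), u4→Out (8); capacity 5 + 8 = 13.

13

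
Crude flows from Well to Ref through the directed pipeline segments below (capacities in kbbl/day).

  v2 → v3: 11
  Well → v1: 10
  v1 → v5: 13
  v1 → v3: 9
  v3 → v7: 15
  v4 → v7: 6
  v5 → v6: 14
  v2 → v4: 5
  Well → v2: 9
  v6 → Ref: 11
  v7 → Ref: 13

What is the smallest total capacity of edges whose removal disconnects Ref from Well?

Augment Well→v1→v3→v7→Ref: bottleneck 9, flow now 9.
Augment Well→v1→v5→v6→Ref: bottleneck 1, flow now 10.
Augment Well→v2→v3→v7→Ref: bottleneck 4, flow now 14.
Augment Well→v2→v3→v1→v5→v6→Ref: bottleneck 5, flow now 19. (uses reverse residual edge)
No augmenting path remains; maximum flow = 19.
By max-flow min-cut, the minimum cut capacity equals the max flow.
In the residual graph, reachable from Well: {Well}.
Min-cut edges: Well→v1 (10), Well→v2 (9); capacity 10 + 9 = 19.

19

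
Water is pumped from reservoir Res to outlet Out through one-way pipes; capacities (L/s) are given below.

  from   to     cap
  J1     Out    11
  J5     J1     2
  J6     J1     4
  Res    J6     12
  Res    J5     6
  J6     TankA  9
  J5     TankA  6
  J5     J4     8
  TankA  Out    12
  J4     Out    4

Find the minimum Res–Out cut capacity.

Augment Res→J6→J1→Out: bottleneck 4, flow now 4.
Augment Res→J6→TankA→Out: bottleneck 8, flow now 12.
Augment Res→J5→J4→Out: bottleneck 4, flow now 16.
Augment Res→J5→J1→Out: bottleneck 2, flow now 18.
No augmenting path remains; maximum flow = 18.
By max-flow min-cut, the minimum cut capacity equals the max flow.
In the residual graph, reachable from Res: {Res}.
Min-cut edges: Res→J6 (12), Res→J5 (6); capacity 12 + 6 = 18.

18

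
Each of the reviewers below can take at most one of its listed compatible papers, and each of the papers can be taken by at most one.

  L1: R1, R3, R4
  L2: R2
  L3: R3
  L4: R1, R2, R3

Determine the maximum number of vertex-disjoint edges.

4

Unit-capacity flow: source→left, listed edges, right→sink; max matching = max flow.
Augmenting path L1→R1 (+1); matched 1.
Augmenting path L2→R2 (+1); matched 2.
Augmenting path L3→R3 (+1); matched 3.
Augmenting path L4→R1→L1→R4 (+1); matched 4.
No augmenting path remains; maximum matching = 4.
König certificate: {L1, L2, L3, L4} is a vertex cover of size 4 (every listed pair touches it), so no matching can be larger.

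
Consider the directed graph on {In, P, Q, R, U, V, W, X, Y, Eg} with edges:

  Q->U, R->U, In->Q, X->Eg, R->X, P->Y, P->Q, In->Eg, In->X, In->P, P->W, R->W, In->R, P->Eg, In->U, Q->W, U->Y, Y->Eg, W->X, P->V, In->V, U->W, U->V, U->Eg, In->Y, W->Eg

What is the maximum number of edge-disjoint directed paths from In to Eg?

Assign every edge capacity 1; by Menger, the answer equals the max flow.
Path In→Eg (+1); total 1.
Path In→P→Eg (+1); total 2.
Path In→U→Eg (+1); total 3.
Path In→X→Eg (+1); total 4.
Path In→Y→Eg (+1); total 5.
Path In→Q→W→Eg (+1); total 6.
No residual In→Eg path; max flow = 6.
Certifying cut of size 6: {In→Eg, In→P, U→Eg, W→Eg, X→Eg, Y→Eg}.

6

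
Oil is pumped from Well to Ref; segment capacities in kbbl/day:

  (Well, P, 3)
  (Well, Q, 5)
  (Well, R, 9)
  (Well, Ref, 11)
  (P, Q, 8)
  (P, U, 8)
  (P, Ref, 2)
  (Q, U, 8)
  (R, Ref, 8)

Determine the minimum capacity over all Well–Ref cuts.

21

Augment Well→Ref: bottleneck 11, flow now 11.
Augment Well→P→Ref: bottleneck 2, flow now 13.
Augment Well→R→Ref: bottleneck 8, flow now 21.
No augmenting path remains; maximum flow = 21.
By max-flow min-cut, the minimum cut capacity equals the max flow.
In the residual graph, reachable from Well: {Well, P, Q, R, U}.
Min-cut edges: Well→Ref (11), P→Ref (2), R→Ref (8); capacity 11 + 2 + 8 = 21.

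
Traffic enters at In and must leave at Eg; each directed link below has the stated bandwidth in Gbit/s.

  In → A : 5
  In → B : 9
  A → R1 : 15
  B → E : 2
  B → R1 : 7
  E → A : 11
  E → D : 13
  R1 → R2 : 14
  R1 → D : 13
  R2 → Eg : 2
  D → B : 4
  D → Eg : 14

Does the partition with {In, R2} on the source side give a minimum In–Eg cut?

No — its capacity is 16, but the minimum cut has capacity 14.

Given cut capacity: 5 + 9 + 2 = 16.
Augment In→A→R1→R2→Eg: bottleneck 2, flow now 2.
Augment In→A→R1→D→Eg: bottleneck 3, flow now 5.
Augment In→B→E→D→Eg: bottleneck 2, flow now 7.
Augment In→B→R1→D→Eg: bottleneck 7, flow now 14.
No augmenting path remains; maximum flow = 14.
In the residual graph, reachable from In: {In}.
Min-cut edges: In→A (5), In→B (9); capacity 5 + 9 = 14.
Cut capacity 16 exceeds the max flow 14, so it is not minimum.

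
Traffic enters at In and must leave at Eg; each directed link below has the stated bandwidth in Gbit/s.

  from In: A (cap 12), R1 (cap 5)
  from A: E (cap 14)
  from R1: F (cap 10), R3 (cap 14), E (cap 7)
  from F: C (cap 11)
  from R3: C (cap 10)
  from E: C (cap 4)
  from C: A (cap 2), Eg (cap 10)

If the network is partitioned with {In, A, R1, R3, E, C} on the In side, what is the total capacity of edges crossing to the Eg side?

Edges leaving {In, A, R1, R3, E, C}: R1→F (10), C→Eg (10).
Cut capacity = 10 + 10 = 20.

20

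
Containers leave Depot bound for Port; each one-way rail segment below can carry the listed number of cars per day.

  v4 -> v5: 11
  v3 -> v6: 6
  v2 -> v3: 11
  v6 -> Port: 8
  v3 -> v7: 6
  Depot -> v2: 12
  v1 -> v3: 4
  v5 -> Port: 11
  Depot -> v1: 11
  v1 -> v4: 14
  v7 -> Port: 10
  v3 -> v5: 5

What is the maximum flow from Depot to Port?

22

Augment Depot→v1→v3→v5→Port: bottleneck 4, flow now 4.
Augment Depot→v1→v4→v5→Port: bottleneck 7, flow now 11.
Augment Depot→v2→v3→v6→Port: bottleneck 6, flow now 17.
Augment Depot→v2→v3→v7→Port: bottleneck 5, flow now 22.
No augmenting path remains; maximum flow = 22.
In the residual graph, reachable from Depot: {Depot, v2}.
Min-cut edges: Depot→v1 (11), v2→v3 (11); capacity 11 + 11 = 22.
This cut is saturated, so no flow can exceed 22.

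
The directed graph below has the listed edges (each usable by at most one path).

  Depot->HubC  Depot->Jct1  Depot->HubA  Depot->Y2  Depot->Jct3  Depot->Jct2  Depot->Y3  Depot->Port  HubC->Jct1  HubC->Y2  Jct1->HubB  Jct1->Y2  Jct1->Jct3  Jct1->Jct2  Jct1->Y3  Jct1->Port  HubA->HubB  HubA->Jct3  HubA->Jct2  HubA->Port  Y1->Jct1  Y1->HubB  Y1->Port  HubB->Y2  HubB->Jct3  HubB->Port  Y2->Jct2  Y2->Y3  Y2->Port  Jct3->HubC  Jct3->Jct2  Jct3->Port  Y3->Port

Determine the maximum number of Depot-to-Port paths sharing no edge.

Assign every edge capacity 1; by Menger, the answer equals the max flow.
Path Depot→Port (+1); total 1.
Path Depot→Jct1→Port (+1); total 2.
Path Depot→HubA→Port (+1); total 3.
Path Depot→Y2→Port (+1); total 4.
Path Depot→Jct3→Port (+1); total 5.
Path Depot→Y3→Port (+1); total 6.
Path Depot→HubC→Jct1→HubB→Port (+1); total 7.
No residual Depot→Port path; max flow = 7.
Certifying cut of size 7: {Depot→HubA, Depot→HubC, Depot→Jct1, Depot→Jct3, Depot→Port, Depot→Y2, Depot→Y3}.

7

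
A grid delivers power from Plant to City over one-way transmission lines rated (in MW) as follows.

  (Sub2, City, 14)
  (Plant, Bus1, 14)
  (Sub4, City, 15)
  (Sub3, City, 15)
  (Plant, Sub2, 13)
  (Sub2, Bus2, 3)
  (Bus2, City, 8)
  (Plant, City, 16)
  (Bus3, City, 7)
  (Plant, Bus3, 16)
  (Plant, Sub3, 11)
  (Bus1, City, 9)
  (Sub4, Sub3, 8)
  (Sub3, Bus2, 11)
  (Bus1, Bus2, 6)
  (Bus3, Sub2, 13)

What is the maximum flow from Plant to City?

65

Augment Plant→City: bottleneck 16, flow now 16.
Augment Plant→Bus3→City: bottleneck 7, flow now 23.
Augment Plant→Bus1→City: bottleneck 9, flow now 32.
Augment Plant→Sub2→City: bottleneck 13, flow now 45.
Augment Plant→Sub3→City: bottleneck 11, flow now 56.
Augment Plant→Bus3→Sub2→City: bottleneck 1, flow now 57.
Augment Plant→Bus1→Bus2→City: bottleneck 5, flow now 62.
Augment Plant→Bus3→Sub2→Bus2→City: bottleneck 3, flow now 65.
No augmenting path remains; maximum flow = 65.
In the residual graph, reachable from Plant: {Plant, Bus3, Sub2}.
Min-cut edges: Plant→Bus1 (14), Plant→Sub3 (11), Plant→City (16), Bus3→City (7), Sub2→Bus2 (3), Sub2→City (14); capacity 14 + 11 + 16 + 7 + 3 + 14 = 65.
This cut is saturated, so no flow can exceed 65.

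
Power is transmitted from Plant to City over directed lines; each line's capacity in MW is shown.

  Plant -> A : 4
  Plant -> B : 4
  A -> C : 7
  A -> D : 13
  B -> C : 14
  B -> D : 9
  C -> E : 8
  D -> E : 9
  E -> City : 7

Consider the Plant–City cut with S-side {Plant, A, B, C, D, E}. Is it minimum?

Given cut capacity: 7 = 7.
Augment Plant→A→C→E→City: bottleneck 4, flow now 4.
Augment Plant→B→C→E→City: bottleneck 3, flow now 7.
No augmenting path remains; maximum flow = 7.
Cut capacity 7 equals the max flow, so it is a minimum cut.

Yes — it is a minimum cut (capacity 7).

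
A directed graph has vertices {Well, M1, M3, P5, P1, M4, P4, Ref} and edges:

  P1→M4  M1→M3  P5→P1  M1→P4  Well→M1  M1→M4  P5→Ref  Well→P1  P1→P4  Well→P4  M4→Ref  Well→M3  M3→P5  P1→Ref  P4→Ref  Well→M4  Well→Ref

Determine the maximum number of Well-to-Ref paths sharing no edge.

Assign every edge capacity 1; by Menger, the answer equals the max flow.
Path Well→Ref (+1); total 1.
Path Well→P1→Ref (+1); total 2.
Path Well→M4→Ref (+1); total 3.
Path Well→P4→Ref (+1); total 4.
Path Well→M3→P5→Ref (+1); total 5.
No residual Well→Ref path; max flow = 5.
Certifying cut of size 5: {M3→P5, M4→Ref, P4→Ref, Well→P1, Well→Ref}.

5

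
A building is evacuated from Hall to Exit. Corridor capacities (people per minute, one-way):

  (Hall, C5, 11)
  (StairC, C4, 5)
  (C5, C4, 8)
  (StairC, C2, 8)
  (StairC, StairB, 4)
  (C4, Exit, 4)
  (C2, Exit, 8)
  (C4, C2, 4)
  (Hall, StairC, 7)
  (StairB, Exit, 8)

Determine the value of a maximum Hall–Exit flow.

15

Augment Hall→C5→C4→Exit: bottleneck 4, flow now 4.
Augment Hall→StairC→StairB→Exit: bottleneck 4, flow now 8.
Augment Hall→StairC→C2→Exit: bottleneck 3, flow now 11.
Augment Hall→C5→C4→C2→Exit: bottleneck 4, flow now 15.
No augmenting path remains; maximum flow = 15.
In the residual graph, reachable from Hall: {Hall, C5}.
Min-cut edges: Hall→StairC (7), C5→C4 (8); capacity 7 + 8 = 15.
This cut is saturated, so no flow can exceed 15.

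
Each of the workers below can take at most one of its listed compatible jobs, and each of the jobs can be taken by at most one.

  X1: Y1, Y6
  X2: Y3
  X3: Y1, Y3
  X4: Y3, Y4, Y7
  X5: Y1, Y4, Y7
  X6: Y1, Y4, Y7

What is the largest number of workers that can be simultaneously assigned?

5

Unit-capacity flow: source→left, listed edges, right→sink; max matching = max flow.
Augmenting path X1→Y1 (+1); matched 1.
Augmenting path X2→Y3 (+1); matched 2.
Augmenting path X4→Y4 (+1); matched 3.
Augmenting path X5→Y7 (+1); matched 4.
Augmenting path X3→Y1→X1→Y6 (+1); matched 5.
No augmenting path remains; maximum matching = 5.
König certificate: {X1, Y1, Y3, Y4, Y7} is a vertex cover of size 5 (every listed pair touches it), so no matching can be larger.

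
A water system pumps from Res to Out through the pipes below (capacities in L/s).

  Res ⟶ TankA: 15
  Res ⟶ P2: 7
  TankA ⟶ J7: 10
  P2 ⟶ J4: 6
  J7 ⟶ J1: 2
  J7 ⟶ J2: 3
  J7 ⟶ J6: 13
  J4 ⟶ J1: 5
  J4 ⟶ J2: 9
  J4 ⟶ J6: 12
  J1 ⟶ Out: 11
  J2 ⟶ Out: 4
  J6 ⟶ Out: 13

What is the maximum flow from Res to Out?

16

Augment Res→TankA→J7→J1→Out: bottleneck 2, flow now 2.
Augment Res→TankA→J7→J2→Out: bottleneck 3, flow now 5.
Augment Res→TankA→J7→J6→Out: bottleneck 5, flow now 10.
Augment Res→P2→J4→J1→Out: bottleneck 5, flow now 15.
Augment Res→P2→J4→J2→Out: bottleneck 1, flow now 16.
No augmenting path remains; maximum flow = 16.
In the residual graph, reachable from Res: {Res, TankA, P2}.
Min-cut edges: TankA→J7 (10), P2→J4 (6); capacity 10 + 6 = 16.
This cut is saturated, so no flow can exceed 16.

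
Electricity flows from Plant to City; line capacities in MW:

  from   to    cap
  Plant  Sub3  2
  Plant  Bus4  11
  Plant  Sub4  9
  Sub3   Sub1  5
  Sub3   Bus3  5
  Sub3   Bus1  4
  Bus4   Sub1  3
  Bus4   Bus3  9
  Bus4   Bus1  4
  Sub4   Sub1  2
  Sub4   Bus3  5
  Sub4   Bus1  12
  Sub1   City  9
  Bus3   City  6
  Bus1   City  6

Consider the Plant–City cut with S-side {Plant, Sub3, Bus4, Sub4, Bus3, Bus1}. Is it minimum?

No — its capacity is 22, but the minimum cut has capacity 19.

Given cut capacity: 5 + 3 + 2 + 6 + 6 = 22.
Augment Plant→Sub3→Sub1→City: bottleneck 2, flow now 2.
Augment Plant→Bus4→Sub1→City: bottleneck 3, flow now 5.
Augment Plant→Bus4→Bus3→City: bottleneck 6, flow now 11.
Augment Plant→Bus4→Bus1→City: bottleneck 2, flow now 13.
Augment Plant→Sub4→Sub1→City: bottleneck 2, flow now 15.
Augment Plant→Sub4→Bus1→City: bottleneck 4, flow now 19.
No augmenting path remains; maximum flow = 19.
In the residual graph, reachable from Plant: {Plant, Bus4, Sub4, Bus3, Bus1}.
Min-cut edges: Plant→Sub3 (2), Bus4→Sub1 (3), Sub4→Sub1 (2), Bus3→City (6), Bus1→City (6); capacity 2 + 3 + 2 + 6 + 6 = 19.
Cut capacity 22 exceeds the max flow 19, so it is not minimum.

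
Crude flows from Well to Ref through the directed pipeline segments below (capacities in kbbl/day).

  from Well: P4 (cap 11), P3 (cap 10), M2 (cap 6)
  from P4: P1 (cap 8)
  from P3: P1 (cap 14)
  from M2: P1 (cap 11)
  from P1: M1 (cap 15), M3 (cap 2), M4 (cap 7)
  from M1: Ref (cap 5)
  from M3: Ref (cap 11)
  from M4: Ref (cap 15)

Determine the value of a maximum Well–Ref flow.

Augment Well→P4→P1→M1→Ref: bottleneck 5, flow now 5.
Augment Well→P4→P1→M3→Ref: bottleneck 2, flow now 7.
Augment Well→P4→P1→M4→Ref: bottleneck 1, flow now 8.
Augment Well→P3→P1→M4→Ref: bottleneck 6, flow now 14.
No augmenting path remains; maximum flow = 14.
In the residual graph, reachable from Well: {Well, P4, P3, M2, P1, M1}.
Min-cut edges: P1→M3 (2), P1→M4 (7), M1→Ref (5); capacity 2 + 7 + 5 = 14.
This cut is saturated, so no flow can exceed 14.

14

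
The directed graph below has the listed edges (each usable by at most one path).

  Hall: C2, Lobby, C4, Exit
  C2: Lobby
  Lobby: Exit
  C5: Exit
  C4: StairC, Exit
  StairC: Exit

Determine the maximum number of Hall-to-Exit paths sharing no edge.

3

Assign every edge capacity 1; by Menger, the answer equals the max flow.
Path Hall→Exit (+1); total 1.
Path Hall→Lobby→Exit (+1); total 2.
Path Hall→C4→Exit (+1); total 3.
No residual Hall→Exit path; max flow = 3.
Certifying cut of size 3: {Hall→C4, Hall→Exit, Lobby→Exit}.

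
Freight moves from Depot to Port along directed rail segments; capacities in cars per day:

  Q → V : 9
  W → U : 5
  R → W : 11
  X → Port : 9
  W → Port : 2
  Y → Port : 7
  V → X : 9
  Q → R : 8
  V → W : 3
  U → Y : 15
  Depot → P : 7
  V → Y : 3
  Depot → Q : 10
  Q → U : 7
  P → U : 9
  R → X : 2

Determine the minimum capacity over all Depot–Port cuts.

Augment Depot→P→U→Y→Port: bottleneck 7, flow now 7.
Augment Depot→Q→R→W→Port: bottleneck 2, flow now 9.
Augment Depot→Q→R→X→Port: bottleneck 2, flow now 11.
Augment Depot→Q→V→X→Port: bottleneck 6, flow now 17.
No augmenting path remains; maximum flow = 17.
By max-flow min-cut, the minimum cut capacity equals the max flow.
In the residual graph, reachable from Depot: {Depot}.
Min-cut edges: Depot→P (7), Depot→Q (10); capacity 7 + 10 = 17.

17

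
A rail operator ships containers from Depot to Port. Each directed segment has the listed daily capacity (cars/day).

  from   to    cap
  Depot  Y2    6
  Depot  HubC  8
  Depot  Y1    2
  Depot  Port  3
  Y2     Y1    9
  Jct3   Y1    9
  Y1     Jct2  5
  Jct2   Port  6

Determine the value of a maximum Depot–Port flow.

Augment Depot→Port: bottleneck 3, flow now 3.
Augment Depot→Y1→Jct2→Port: bottleneck 2, flow now 5.
Augment Depot→Y2→Y1→Jct2→Port: bottleneck 3, flow now 8.
No augmenting path remains; maximum flow = 8.
In the residual graph, reachable from Depot: {Depot, Y2, HubC, Y1}.
Min-cut edges: Depot→Port (3), Y1→Jct2 (5); capacity 3 + 5 = 8.
This cut is saturated, so no flow can exceed 8.

8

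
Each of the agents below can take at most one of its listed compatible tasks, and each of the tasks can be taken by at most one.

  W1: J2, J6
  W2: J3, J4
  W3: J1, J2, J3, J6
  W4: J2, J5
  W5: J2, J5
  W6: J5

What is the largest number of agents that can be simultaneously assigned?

5

Unit-capacity flow: source→left, listed edges, right→sink; max matching = max flow.
Augmenting path W1→J2 (+1); matched 1.
Augmenting path W2→J3 (+1); matched 2.
Augmenting path W3→J1 (+1); matched 3.
Augmenting path W4→J5 (+1); matched 4.
Augmenting path W5→J2→W1→J6 (+1); matched 5.
No augmenting path remains; maximum matching = 5.
König certificate: {W1, W2, W3, J2, J5} is a vertex cover of size 5 (every listed pair touches it), so no matching can be larger.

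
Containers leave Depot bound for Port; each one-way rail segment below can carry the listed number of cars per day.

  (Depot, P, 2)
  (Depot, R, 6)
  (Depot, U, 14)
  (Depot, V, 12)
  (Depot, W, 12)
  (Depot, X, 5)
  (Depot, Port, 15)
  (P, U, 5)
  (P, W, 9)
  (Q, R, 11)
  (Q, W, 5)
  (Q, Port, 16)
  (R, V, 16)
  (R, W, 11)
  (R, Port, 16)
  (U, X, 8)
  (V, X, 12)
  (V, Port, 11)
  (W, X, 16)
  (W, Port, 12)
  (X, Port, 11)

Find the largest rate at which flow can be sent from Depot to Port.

Augment Depot→Port: bottleneck 15, flow now 15.
Augment Depot→R→Port: bottleneck 6, flow now 21.
Augment Depot→V→Port: bottleneck 11, flow now 32.
Augment Depot→W→Port: bottleneck 12, flow now 44.
Augment Depot→X→Port: bottleneck 5, flow now 49.
Augment Depot→U→X→Port: bottleneck 6, flow now 55.
No augmenting path remains; maximum flow = 55.
In the residual graph, reachable from Depot: {Depot, P, U, V, W, X}.
Min-cut edges: Depot→R (6), Depot→Port (15), V→Port (11), W→Port (12), X→Port (11); capacity 6 + 15 + 11 + 12 + 11 = 55.
This cut is saturated, so no flow can exceed 55.

55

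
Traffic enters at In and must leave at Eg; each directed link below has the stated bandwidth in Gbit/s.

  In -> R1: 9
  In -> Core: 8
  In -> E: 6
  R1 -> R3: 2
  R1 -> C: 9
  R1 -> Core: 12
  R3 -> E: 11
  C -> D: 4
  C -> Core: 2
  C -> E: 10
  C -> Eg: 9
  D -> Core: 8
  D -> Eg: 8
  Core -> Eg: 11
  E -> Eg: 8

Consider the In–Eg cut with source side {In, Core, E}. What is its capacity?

28

Edges leaving {In, Core, E}: In→R1 (9), Core→Eg (11), E→Eg (8).
Cut capacity = 9 + 11 + 8 = 28.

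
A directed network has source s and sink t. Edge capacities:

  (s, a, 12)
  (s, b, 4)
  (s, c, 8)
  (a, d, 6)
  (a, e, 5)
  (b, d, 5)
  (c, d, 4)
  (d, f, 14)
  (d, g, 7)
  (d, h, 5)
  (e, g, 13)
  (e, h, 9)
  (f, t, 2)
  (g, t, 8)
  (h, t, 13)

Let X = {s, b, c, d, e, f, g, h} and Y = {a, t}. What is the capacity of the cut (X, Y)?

Edges leaving {s, b, c, d, e, f, g, h}: s→a (12), f→t (2), g→t (8), h→t (13).
Cut capacity = 12 + 2 + 8 + 13 = 35.

35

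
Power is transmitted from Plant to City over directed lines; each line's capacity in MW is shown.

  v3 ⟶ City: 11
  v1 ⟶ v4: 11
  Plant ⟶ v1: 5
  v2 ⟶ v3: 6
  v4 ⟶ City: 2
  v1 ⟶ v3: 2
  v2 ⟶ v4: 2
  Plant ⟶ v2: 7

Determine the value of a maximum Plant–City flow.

Augment Plant→v1→v3→City: bottleneck 2, flow now 2.
Augment Plant→v1→v4→City: bottleneck 2, flow now 4.
Augment Plant→v2→v3→City: bottleneck 6, flow now 10.
No augmenting path remains; maximum flow = 10.
In the residual graph, reachable from Plant: {Plant, v1, v2, v4}.
Min-cut edges: v1→v3 (2), v2→v3 (6), v4→City (2); capacity 2 + 6 + 2 = 10.
This cut is saturated, so no flow can exceed 10.

10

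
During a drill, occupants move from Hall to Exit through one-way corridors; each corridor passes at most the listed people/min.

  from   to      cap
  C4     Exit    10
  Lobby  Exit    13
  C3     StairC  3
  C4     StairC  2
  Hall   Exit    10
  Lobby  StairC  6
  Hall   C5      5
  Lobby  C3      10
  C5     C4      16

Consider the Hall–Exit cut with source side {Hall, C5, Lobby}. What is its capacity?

Edges leaving {Hall, C5, Lobby}: Hall→Exit (10), C5→C4 (16), Lobby→StairC (6), Lobby→C3 (10), Lobby→Exit (13).
Cut capacity = 10 + 16 + 6 + 10 + 13 = 55.

55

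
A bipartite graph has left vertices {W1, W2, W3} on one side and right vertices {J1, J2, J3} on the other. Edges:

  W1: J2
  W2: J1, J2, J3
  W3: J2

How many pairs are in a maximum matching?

2

Unit-capacity flow: source→left, listed edges, right→sink; max matching = max flow.
Augmenting path W1→J2 (+1); matched 1.
Augmenting path W2→J1 (+1); matched 2.
No augmenting path remains; maximum matching = 2.
König certificate: {W2, J2} is a vertex cover of size 2 (every listed pair touches it), so no matching can be larger.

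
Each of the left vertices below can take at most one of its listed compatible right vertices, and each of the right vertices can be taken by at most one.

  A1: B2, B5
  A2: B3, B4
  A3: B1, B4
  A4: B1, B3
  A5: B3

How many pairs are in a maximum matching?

Unit-capacity flow: source→left, listed edges, right→sink; max matching = max flow.
Augmenting path A1→B2 (+1); matched 1.
Augmenting path A2→B3 (+1); matched 2.
Augmenting path A3→B1 (+1); matched 3.
Augmenting path A4→B1→A3→B4 (+1); matched 4.
No augmenting path remains; maximum matching = 4.
König certificate: {A1, B1, B3, B4} is a vertex cover of size 4 (every listed pair touches it), so no matching can be larger.

4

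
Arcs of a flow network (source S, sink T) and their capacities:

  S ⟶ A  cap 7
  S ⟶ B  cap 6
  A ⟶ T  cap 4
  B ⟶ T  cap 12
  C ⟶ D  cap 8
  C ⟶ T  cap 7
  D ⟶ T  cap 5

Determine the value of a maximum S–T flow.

10

Augment S→A→T: bottleneck 4, flow now 4.
Augment S→B→T: bottleneck 6, flow now 10.
No augmenting path remains; maximum flow = 10.
In the residual graph, reachable from S: {S, A}.
Min-cut edges: S→B (6), A→T (4); capacity 6 + 4 = 10.
This cut is saturated, so no flow can exceed 10.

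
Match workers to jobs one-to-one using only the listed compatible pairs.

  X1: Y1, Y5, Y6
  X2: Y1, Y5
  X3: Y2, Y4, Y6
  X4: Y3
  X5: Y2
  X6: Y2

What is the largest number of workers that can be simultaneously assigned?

Unit-capacity flow: source→left, listed edges, right→sink; max matching = max flow.
Augmenting path X1→Y1 (+1); matched 1.
Augmenting path X2→Y5 (+1); matched 2.
Augmenting path X3→Y2 (+1); matched 3.
Augmenting path X4→Y3 (+1); matched 4.
Augmenting path X5→Y2→X3→Y4 (+1); matched 5.
No augmenting path remains; maximum matching = 5.
König certificate: {X1, X2, X3, X4, Y2} is a vertex cover of size 5 (every listed pair touches it), so no matching can be larger.

5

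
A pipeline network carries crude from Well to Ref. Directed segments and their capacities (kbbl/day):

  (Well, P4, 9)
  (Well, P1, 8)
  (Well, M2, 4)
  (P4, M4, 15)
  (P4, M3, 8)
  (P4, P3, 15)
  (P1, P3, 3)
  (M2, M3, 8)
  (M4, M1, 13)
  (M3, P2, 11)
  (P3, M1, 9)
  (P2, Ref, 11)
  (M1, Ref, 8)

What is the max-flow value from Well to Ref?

16

Augment Well→P4→M4→M1→Ref: bottleneck 8, flow now 8.
Augment Well→P4→M3→P2→Ref: bottleneck 1, flow now 9.
Augment Well→M2→M3→P2→Ref: bottleneck 4, flow now 13.
Augment Well→P1→P3→M1→M4→P4→M3→P2→Ref: bottleneck 3, flow now 16. (uses reverse residual edge)
No augmenting path remains; maximum flow = 16.
In the residual graph, reachable from Well: {Well, P1}.
Min-cut edges: Well→P4 (9), Well→M2 (4), P1→P3 (3); capacity 9 + 4 + 3 = 16.
This cut is saturated, so no flow can exceed 16.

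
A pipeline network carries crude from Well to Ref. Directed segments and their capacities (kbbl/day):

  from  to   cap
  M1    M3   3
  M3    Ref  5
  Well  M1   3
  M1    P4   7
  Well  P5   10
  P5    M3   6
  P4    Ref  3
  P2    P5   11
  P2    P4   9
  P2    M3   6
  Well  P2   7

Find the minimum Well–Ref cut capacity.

Augment Well→M1→M3→Ref: bottleneck 3, flow now 3.
Augment Well→P5→M3→Ref: bottleneck 2, flow now 5.
Augment Well→P2→P4→Ref: bottleneck 3, flow now 8.
No augmenting path remains; maximum flow = 8.
By max-flow min-cut, the minimum cut capacity equals the max flow.
In the residual graph, reachable from Well: {Well, M1, P5, P2, M3, P4}.
Min-cut edges: M3→Ref (5), P4→Ref (3); capacity 5 + 3 = 8.

8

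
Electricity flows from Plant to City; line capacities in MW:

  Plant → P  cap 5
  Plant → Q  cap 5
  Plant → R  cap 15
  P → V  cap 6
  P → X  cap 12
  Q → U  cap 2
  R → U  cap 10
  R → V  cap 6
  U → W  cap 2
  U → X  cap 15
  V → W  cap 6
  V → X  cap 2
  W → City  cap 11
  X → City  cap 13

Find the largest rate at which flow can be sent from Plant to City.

Augment Plant→P→X→City: bottleneck 5, flow now 5.
Augment Plant→Q→U→W→City: bottleneck 2, flow now 7.
Augment Plant→R→U→X→City: bottleneck 8, flow now 15.
Augment Plant→R→V→W→City: bottleneck 6, flow now 21.
No augmenting path remains; maximum flow = 21.
In the residual graph, reachable from Plant: {Plant, P, Q, R, U, V, X}.
Min-cut edges: U→W (2), V→W (6), X→City (13); capacity 2 + 6 + 13 = 21.
This cut is saturated, so no flow can exceed 21.

21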